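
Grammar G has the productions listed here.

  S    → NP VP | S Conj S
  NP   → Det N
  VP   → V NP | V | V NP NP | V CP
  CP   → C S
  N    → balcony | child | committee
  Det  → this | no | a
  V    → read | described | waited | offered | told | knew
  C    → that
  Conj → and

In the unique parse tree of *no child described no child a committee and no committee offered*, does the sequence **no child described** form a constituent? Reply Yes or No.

No

[S [S [NP [Det no] [N child]] [VP [V described] [NP [Det no] [N child]] [NP [Det a] [N committee]]]] [Conj and] [S [NP [Det no] [N committee]] [VP [V offered]]]]
The smallest constituent containing 'no child described' is the S spanning 'no child described no child a committee'; no single node in the tree dominates exactly the given words.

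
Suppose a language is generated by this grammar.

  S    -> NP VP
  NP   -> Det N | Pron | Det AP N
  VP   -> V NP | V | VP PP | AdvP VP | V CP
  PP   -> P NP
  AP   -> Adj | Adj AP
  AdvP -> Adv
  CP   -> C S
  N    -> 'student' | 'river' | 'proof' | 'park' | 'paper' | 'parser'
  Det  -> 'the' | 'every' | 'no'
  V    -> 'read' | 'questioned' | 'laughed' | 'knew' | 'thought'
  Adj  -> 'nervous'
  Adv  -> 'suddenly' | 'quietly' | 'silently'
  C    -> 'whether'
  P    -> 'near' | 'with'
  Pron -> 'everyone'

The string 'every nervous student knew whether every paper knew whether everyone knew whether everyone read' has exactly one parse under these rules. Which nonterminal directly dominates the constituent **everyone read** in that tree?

S
  NP
    Det: every
    AP
      Adj: nervous
    N: student
  VP
    V: knew
    CP
      C: whether
      S
        NP
          Det: every
          N: paper
        VP
          V: knew
          CP
            C: whether
            S
              NP
                Pron: everyone
              VP
                V: knew
                CP
                  C: whether
                  S
                    NP
                      Pron: everyone
                    VP
                      V: read
The span 'everyone read' is the S node built by S → NP VP.
Its mother is the CP built by CP → C S.

CP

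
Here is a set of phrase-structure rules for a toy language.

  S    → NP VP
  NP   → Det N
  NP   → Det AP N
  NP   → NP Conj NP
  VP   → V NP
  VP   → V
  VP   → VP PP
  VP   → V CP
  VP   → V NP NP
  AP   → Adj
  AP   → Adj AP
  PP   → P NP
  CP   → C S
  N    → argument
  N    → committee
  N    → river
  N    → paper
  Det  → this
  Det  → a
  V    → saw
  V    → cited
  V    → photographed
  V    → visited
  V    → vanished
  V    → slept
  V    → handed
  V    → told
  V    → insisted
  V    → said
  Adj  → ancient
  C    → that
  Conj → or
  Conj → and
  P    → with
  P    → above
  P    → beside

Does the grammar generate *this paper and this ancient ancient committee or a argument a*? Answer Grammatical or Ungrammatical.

For S → NP VP, every NP-prefix leaves a non-VP remainder: after 'this paper' the remainder is not a VP; after 'this paper and this ancient ancient committee' the remainder is not a VP; after 'this paper and this ancient ancient committee or a argument' the remainder is not a VP.

Ungrammatical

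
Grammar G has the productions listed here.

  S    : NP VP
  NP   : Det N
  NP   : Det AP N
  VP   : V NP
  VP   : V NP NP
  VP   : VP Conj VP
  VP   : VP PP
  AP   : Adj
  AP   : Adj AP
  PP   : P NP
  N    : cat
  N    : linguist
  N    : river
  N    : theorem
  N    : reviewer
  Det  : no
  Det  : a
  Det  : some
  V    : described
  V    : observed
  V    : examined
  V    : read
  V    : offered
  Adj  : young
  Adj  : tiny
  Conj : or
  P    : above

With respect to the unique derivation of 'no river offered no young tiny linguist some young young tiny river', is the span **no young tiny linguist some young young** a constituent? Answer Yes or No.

[S [NP [Det no] [N river]] [VP [V offered] [NP [Det no] [AP [Adj young] [AP [Adj tiny]]] [N linguist]] [NP [Det some] [AP [Adj young] [AP [Adj young] [AP [Adj tiny]]]] [N river]]]]
The smallest constituent containing 'no young tiny linguist some young young' is the VP spanning 'offered no young tiny linguist some young young tiny river'; no single node in the tree dominates exactly the given words.

No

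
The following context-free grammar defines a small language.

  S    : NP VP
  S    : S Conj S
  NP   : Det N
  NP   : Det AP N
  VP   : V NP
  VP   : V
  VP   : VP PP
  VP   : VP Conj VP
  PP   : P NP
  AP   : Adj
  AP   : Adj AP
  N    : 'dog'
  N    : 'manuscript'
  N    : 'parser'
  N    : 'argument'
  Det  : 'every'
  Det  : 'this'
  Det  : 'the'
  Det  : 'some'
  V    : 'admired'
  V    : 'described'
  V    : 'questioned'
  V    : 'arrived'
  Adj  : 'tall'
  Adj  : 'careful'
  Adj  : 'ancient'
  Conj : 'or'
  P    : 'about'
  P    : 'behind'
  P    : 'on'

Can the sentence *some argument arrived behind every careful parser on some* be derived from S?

For S → NP VP, the only prefix that parses as NP is 'some argument', but the remainder 'arrived behind every careful parser on some' is not a VP under these rules. The alternative S rule S → S Conj S likewise has no satisfying split.

Ungrammatical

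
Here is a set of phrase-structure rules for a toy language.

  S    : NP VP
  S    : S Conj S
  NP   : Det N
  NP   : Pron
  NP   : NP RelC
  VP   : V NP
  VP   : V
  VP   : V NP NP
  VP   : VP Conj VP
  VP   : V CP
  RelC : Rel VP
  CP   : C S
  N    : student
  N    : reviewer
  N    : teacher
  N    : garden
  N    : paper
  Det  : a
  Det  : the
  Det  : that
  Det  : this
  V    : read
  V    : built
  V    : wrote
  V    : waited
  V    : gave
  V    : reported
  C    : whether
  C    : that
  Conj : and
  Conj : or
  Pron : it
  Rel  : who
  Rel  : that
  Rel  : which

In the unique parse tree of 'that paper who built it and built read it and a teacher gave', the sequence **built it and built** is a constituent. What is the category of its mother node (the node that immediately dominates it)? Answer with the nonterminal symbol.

[S [S [NP [NP [Det that] [N paper]] [RelC [Rel who] [VP [VP [V built] [NP [Pron it]]] [Conj and] [VP [V built]]]]] [VP [V read] [NP [Pron it]]]] [Conj and] [S [NP [Det a] [N teacher]] [VP [V gave]]]]
The span 'built it and built' is the VP node built by VP → VP Conj VP.
Its mother is the RelC built by RelC → Rel VP.

RelC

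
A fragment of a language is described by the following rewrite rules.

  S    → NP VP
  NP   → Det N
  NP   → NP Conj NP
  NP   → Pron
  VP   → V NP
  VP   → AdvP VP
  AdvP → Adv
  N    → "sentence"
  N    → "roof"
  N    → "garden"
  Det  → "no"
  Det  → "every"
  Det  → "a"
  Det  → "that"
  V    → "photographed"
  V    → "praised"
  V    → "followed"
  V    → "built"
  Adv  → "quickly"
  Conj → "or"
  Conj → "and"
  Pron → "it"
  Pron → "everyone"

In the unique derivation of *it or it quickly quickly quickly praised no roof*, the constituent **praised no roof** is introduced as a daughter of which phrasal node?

S
  NP
    NP
      Pron: it
    Conj: or
    NP
      Pron: it
  VP
    AdvP
      Adv: quickly
    VP
      AdvP
        Adv: quickly
      VP
        AdvP
          Adv: quickly
        VP
          V: praised
          NP
            Det: no
            N: roof
The span 'praised no roof' is the VP node built by VP → V NP.
Its mother is the VP built by VP → AdvP VP.

VP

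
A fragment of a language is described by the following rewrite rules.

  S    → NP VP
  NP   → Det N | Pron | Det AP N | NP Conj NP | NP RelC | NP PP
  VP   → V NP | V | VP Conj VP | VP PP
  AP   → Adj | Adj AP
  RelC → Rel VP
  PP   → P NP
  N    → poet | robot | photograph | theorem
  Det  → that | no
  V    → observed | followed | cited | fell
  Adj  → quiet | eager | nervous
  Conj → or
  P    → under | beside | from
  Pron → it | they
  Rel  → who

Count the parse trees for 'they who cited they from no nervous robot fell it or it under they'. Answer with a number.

Two of the 9 distinct bracketings:
[S [NP [NP [Pron they]] [RelC [Rel who] [VP [V cited] [NP [NP [Pron they]] [PP [P from] [NP [Det no] [AP [Adj nervous]] [N robot]]]]]]] [VP [V fell] [NP [NP [Pron it]] [Conj or] [NP [NP [Pron it]] [PP [P under] [NP [Pron they]]]]]]]
[S [NP [NP [Pron they]] [RelC [Rel who] [VP [V cited] [NP [NP [Pron they]] [PP [P from] [NP [Det no] [AP [Adj nervous]] [N robot]]]]]]] [VP [V fell] [NP [NP [NP [Pron it]] [Conj or] [NP [Pron it]]] [PP [P under] [NP [Pron they]]]]]]
The trees differ in how a recursive rule is bracketed over the same span.

9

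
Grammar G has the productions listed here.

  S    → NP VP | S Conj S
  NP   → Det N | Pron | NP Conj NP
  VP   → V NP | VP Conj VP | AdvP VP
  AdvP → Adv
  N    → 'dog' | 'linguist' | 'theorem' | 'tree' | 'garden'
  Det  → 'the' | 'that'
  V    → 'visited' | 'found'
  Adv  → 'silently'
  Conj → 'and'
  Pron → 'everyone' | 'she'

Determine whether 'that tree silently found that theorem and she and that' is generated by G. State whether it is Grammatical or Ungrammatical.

Ungrammatical

For S → NP VP, the only prefix that parses as NP is 'that tree', but the remainder 'silently found that theorem and she and that' is not a VP under these rules. The alternative S rule S → S Conj S likewise has no satisfying split.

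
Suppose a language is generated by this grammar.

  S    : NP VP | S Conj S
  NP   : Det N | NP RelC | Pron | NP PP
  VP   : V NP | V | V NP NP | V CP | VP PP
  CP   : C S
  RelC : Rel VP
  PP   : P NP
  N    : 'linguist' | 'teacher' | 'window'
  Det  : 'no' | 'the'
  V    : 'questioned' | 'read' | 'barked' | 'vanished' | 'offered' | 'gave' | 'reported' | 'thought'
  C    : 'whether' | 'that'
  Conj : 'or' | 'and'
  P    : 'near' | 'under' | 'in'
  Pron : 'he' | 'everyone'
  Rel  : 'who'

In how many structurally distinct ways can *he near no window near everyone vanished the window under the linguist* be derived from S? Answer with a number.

4

Two of the 4 distinct bracketings:
[S [NP [NP [Pron he]] [PP [P near] [NP [NP [Det no] [N window]] [PP [P near] [NP [Pron everyone]]]]]] [VP [V vanished] [NP [NP [Det the] [N window]] [PP [P under] [NP [Det the] [N linguist]]]]]]
[S [NP [NP [Pron he]] [PP [P near] [NP [NP [Det no] [N window]] [PP [P near] [NP [Pron everyone]]]]]] [VP [VP [V vanished] [NP [Det the] [N window]]] [PP [P under] [NP [Det the] [N linguist]]]]]
The difference turns on whether VP → VP PP is used at the relevant span, versus an alternative expansion of VP.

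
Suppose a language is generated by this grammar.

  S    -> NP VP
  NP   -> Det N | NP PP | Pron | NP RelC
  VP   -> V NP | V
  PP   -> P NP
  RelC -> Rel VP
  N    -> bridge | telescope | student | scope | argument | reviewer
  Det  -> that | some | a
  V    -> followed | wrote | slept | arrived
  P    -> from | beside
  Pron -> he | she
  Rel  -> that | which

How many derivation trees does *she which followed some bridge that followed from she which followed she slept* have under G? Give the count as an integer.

7

Two of the 7 distinct bracketings:
[S [NP [NP [NP [Pron she]] [RelC [Rel which] [VP [V followed] [NP [NP [Det some] [N bridge]] [RelC [Rel that] [VP [V followed]]]]]]] [PP [P from] [NP [NP [Pron she]] [RelC [Rel which] [VP [V followed] [NP [Pron she]]]]]]] [VP [V slept]]]
[S [NP [NP [NP [NP [Pron she]] [RelC [Rel which] [VP [V followed] [NP [Det some] [N bridge]]]]] [RelC [Rel that] [VP [V followed]]]] [PP [P from] [NP [NP [Pron she]] [RelC [Rel which] [VP [V followed] [NP [Pron she]]]]]]] [VP [V slept]]]
The trees differ in how a recursive rule is bracketed over the same span.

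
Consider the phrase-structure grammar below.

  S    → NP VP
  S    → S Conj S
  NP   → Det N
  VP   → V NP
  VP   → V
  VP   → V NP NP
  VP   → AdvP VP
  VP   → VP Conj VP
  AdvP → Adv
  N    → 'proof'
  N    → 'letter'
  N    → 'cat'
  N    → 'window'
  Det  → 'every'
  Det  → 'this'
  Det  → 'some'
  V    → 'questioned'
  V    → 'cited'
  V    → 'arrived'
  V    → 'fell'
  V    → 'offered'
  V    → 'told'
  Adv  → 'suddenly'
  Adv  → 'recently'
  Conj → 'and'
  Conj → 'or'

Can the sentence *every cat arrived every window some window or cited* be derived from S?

Grammatical

[S [NP [Det every] [N cat]] [VP [VP [V arrived] [NP [Det every] [N window]] [NP [Det some] [N window]]] [Conj or] [VP [V cited]]]]
The bracketing above is licensed at every node by one of the given productions, with S at the root.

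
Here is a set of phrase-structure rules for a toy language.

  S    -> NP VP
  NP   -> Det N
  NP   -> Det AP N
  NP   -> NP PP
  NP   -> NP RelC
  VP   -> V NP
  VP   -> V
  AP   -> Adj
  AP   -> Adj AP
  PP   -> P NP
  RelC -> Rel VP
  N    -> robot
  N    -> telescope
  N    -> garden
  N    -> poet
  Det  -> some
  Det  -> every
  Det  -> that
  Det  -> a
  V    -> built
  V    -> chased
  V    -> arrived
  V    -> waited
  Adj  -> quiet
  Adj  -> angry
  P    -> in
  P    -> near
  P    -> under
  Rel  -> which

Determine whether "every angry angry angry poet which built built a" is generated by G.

Ungrammatical

For S → NP VP, every NP-prefix leaves a non-VP remainder: after 'every angry angry angry poet' the remainder is not a VP; after 'every angry angry angry poet which built' the remainder is not a VP.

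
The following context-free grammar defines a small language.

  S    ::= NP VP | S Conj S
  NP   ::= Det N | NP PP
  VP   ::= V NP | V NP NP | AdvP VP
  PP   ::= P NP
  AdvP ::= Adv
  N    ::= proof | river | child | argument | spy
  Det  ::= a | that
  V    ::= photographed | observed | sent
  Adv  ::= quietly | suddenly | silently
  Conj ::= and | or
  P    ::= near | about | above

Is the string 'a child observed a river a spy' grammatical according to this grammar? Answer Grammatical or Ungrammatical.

Grammatical

S
  NP
    Det: a
    N: child
  VP
    V: observed
    NP
      Det: a
      N: river
    NP
      Det: a
      N: spy
Each bracket corresponds to one application of a listed rule, so the string is derivable from S.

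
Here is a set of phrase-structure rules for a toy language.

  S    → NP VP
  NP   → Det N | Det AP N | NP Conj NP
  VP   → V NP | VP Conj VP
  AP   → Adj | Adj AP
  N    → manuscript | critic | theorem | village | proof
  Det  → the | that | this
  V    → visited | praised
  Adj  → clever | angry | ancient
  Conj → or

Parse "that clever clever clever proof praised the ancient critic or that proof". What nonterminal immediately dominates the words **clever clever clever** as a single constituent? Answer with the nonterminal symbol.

S
  NP
    Det: that
    AP
      Adj: clever
      AP
        Adj: clever
        AP
          Adj: clever
    N: proof
  VP
    V: praised
    NP
      NP
        Det: the
        AP
          Adj: ancient
        N: critic
      Conj: or
      NP
        Det: that
        N: proof
The span 'clever clever clever' is the AP node built by AP → Adj AP.

AP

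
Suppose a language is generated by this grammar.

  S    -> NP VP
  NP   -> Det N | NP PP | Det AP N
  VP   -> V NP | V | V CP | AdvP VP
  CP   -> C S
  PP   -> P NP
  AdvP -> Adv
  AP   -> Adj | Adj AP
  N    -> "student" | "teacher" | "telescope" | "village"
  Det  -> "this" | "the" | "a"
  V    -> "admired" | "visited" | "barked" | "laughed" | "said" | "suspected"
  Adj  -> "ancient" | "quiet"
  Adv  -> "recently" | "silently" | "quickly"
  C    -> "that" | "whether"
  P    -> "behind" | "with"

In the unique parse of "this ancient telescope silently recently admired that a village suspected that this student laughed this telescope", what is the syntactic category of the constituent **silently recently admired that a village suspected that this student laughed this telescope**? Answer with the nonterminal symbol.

[S [NP [Det this] [AP [Adj ancient]] [N telescope]] [VP [AdvP [Adv silently]] [VP [AdvP [Adv recently]] [VP [V admired] [CP [C that] [S [NP [Det a] [N village]] [VP [V suspected] [CP [C that] [S [NP [Det this] [N student]] [VP [V laughed] [NP [Det this] [N telescope]]]]]]]]]]]]
The span 'silently recently admired that a village suspected that this student laughed this telescope' is the VP node built by VP → AdvP VP.

VP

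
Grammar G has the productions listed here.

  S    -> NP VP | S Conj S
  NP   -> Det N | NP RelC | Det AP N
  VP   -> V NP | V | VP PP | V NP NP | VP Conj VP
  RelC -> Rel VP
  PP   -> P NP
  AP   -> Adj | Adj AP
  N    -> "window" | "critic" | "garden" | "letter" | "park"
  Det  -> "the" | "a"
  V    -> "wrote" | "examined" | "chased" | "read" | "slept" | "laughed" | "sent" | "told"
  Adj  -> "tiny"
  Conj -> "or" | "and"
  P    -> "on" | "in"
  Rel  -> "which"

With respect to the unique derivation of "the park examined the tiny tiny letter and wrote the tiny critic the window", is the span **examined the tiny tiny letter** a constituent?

Yes

[S [NP [Det the] [N park]] [VP [VP [V examined] [NP [Det the] [AP [Adj tiny] [AP [Adj tiny]]] [N letter]]] [Conj and] [VP [V wrote] [NP [Det the] [AP [Adj tiny]] [N critic]] [NP [Det the] [N window]]]]]
The words 'examined the tiny tiny letter' are exhaustively dominated by a single VP node (built by VP → V NP), so they form a constituent.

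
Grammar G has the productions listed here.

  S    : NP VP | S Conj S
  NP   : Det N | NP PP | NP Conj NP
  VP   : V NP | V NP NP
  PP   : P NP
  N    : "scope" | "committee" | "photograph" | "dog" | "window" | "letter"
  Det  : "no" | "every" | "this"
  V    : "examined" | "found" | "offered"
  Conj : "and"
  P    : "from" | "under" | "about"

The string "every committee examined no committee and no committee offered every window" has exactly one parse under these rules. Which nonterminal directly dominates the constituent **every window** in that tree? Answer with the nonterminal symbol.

VP

S
  S
    NP
      Det: every
      N: committee
    VP
      V: examined
      NP
        Det: no
        N: committee
  Conj: and
  S
    NP
      Det: no
      N: committee
    VP
      V: offered
      NP
        Det: every
        N: window
The span 'every window' is the NP node built by NP → Det N.
Its mother is the VP built by VP → V NP.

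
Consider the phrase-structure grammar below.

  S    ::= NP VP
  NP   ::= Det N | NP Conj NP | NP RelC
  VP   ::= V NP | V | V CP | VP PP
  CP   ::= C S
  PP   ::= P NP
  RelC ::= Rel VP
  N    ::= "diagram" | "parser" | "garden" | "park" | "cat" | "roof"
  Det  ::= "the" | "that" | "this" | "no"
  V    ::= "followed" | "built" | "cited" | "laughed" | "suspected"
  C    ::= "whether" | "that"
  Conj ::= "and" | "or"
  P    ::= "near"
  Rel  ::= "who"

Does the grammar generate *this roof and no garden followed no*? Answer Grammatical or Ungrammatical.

For S → NP VP, every NP-prefix leaves a non-VP remainder: after 'this roof' the remainder is not a VP; after 'this roof and no garden' the remainder is not a VP.

Ungrammatical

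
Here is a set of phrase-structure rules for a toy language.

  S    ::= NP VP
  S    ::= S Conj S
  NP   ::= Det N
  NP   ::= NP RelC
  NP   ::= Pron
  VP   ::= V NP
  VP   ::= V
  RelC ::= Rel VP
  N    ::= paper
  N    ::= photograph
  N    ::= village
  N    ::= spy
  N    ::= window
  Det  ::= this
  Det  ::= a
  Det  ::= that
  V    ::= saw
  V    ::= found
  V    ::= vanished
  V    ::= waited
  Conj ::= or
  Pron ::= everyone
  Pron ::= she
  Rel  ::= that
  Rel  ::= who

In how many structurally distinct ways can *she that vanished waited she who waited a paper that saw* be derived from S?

The two bracketings:
[S [NP [NP [Pron she]] [RelC [Rel that] [VP [V vanished]]]] [VP [V waited] [NP [NP [Pron she]] [RelC [Rel who] [VP [V waited] [NP [NP [Det a] [N paper]] [RelC [Rel that] [VP [V saw]]]]]]]]]
[S [NP [NP [Pron she]] [RelC [Rel that] [VP [V vanished]]]] [VP [V waited] [NP [NP [NP [Pron she]] [RelC [Rel who] [VP [V waited] [NP [Det a] [N paper]]]]] [RelC [Rel that] [VP [V saw]]]]]]
The trees differ in how a recursive rule is bracketed over the same span.

2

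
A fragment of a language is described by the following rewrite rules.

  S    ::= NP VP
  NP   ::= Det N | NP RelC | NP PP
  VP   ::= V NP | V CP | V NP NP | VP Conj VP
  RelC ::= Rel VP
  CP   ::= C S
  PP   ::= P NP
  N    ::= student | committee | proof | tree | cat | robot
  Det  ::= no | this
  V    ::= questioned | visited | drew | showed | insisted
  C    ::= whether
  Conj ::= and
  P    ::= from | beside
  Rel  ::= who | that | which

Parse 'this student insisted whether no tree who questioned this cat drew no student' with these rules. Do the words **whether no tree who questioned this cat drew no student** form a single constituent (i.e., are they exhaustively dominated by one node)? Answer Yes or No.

[S [NP [Det this] [N student]] [VP [V insisted] [CP [C whether] [S [NP [NP [Det no] [N tree]] [RelC [Rel who] [VP [V questioned] [NP [Det this] [N cat]]]]] [VP [V drew] [NP [Det no] [N student]]]]]]]
The words 'whether no tree who questioned this cat drew no student' are exhaustively dominated by a single CP node (built by CP → C S), so they form a constituent.

Yes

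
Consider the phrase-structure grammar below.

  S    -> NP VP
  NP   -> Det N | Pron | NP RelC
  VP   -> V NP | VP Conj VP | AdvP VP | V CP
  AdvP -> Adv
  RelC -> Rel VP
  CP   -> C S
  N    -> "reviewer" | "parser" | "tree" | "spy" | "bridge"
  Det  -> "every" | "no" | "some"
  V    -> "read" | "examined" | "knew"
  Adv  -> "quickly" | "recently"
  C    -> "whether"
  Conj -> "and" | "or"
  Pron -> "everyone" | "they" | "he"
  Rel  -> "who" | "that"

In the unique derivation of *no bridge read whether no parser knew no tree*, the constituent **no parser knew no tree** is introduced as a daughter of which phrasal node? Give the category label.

CP

S
  NP
    Det: no
    N: bridge
  VP
    V: read
    CP
      C: whether
      S
        NP
          Det: no
          N: parser
        VP
          V: knew
          NP
            Det: no
            N: tree
The span 'no parser knew no tree' is the S node built by S → NP VP.
Its mother is the CP built by CP → C S.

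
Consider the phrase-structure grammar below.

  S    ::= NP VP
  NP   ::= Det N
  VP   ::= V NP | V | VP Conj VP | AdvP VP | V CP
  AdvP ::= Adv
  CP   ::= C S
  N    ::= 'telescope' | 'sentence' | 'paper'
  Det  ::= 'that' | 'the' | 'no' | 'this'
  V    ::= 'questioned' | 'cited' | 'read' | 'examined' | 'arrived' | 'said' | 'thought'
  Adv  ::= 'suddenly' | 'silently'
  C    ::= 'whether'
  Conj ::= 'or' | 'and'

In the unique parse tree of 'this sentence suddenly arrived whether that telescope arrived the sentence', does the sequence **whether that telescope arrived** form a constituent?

[S [NP [Det this] [N sentence]] [VP [AdvP [Adv suddenly]] [VP [V arrived] [CP [C whether] [S [NP [Det that] [N telescope]] [VP [V arrived] [NP [Det the] [N sentence]]]]]]]]
The smallest constituent containing 'whether that telescope arrived' is the CP spanning 'whether that telescope arrived the sentence'; no single node in the tree dominates exactly the given words.

No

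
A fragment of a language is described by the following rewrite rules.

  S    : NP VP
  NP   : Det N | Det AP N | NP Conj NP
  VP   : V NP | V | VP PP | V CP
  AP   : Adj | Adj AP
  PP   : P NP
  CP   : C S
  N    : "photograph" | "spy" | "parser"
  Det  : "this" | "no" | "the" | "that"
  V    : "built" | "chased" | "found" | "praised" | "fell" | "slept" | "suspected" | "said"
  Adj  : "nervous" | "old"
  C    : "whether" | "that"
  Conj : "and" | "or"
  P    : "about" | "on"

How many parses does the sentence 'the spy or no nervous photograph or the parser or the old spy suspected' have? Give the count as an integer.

Two of the 5 distinct bracketings:
[S [NP [NP [Det the] [N spy]] [Conj or] [NP [NP [Det no] [AP [Adj nervous]] [N photograph]] [Conj or] [NP [NP [Det the] [N parser]] [Conj or] [NP [Det the] [AP [Adj old]] [N spy]]]]] [VP [V suspected]]]
[S [NP [NP [Det the] [N spy]] [Conj or] [NP [NP [NP [Det no] [AP [Adj nervous]] [N photograph]] [Conj or] [NP [Det the] [N parser]]] [Conj or] [NP [Det the] [AP [Adj old]] [N spy]]]] [VP [V suspected]]]
The trees differ in how a recursive rule is bracketed over the same span.

5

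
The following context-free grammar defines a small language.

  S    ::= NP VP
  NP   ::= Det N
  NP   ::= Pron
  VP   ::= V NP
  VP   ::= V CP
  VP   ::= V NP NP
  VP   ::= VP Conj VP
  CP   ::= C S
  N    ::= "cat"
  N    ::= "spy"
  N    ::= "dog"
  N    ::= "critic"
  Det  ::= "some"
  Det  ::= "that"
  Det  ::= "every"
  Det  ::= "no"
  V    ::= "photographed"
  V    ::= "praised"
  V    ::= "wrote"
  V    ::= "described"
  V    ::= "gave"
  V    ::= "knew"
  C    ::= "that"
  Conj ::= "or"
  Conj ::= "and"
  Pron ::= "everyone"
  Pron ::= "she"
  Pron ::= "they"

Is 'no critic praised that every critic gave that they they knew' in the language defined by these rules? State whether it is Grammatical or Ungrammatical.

Ungrammatical

For S → NP VP, the only prefix that parses as NP is 'no critic', but the remainder 'praised that every critic gave that they they knew' is not a VP under these rules.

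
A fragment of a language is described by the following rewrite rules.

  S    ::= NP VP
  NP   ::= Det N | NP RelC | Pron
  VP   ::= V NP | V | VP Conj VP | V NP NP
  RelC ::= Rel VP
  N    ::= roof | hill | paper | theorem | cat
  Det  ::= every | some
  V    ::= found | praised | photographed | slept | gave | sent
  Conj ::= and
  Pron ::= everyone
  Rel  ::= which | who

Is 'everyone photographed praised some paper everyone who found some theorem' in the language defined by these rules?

For S → NP VP, the only prefix that parses as NP is 'everyone', but the remainder 'photographed praised some paper everyone who found some theorem' is not a VP under these rules.

Ungrammatical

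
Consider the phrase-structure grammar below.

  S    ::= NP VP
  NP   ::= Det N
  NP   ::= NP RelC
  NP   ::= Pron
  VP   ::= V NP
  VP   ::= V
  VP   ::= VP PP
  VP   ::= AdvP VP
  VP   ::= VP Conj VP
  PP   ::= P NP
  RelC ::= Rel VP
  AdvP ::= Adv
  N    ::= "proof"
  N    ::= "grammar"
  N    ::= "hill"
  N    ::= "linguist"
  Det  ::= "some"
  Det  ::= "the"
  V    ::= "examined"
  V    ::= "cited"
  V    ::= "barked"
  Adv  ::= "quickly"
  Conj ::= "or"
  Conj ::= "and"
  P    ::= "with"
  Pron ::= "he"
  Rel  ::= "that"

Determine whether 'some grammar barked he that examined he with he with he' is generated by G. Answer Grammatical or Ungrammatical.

Grammatical

S
  NP
    Det: some
    N: grammar
  VP
    V: barked
    NP
      NP
        Pron: he
      RelC
        Rel: that
        VP
          VP
            VP
              V: examined
              NP
                Pron: he
            PP
              P: with
              NP
                Pron: he
          PP
            P: with
            NP
              Pron: he
Every word is introduced by a lexical rule and the phrasal rules combine the resulting categories into a single S.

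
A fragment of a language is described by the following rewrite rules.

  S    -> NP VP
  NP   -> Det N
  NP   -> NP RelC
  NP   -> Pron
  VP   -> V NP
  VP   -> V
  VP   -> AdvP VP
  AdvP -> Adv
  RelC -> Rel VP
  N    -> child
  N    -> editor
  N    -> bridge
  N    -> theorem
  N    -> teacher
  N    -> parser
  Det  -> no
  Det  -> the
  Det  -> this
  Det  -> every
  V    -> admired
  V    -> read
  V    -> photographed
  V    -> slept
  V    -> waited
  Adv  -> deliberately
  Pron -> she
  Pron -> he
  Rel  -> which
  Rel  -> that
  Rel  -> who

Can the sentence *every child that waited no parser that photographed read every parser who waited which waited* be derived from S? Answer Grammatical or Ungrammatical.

Grammatical

[S [NP [NP [Det every] [N child]] [RelC [Rel that] [VP [V waited] [NP [NP [Det no] [N parser]] [RelC [Rel that] [VP [V photographed]]]]]]] [VP [V read] [NP [NP [NP [Det every] [N parser]] [RelC [Rel who] [VP [V waited]]]] [RelC [Rel which] [VP [V waited]]]]]]
The bracketing above is licensed at every node by one of the given productions, with S at the root.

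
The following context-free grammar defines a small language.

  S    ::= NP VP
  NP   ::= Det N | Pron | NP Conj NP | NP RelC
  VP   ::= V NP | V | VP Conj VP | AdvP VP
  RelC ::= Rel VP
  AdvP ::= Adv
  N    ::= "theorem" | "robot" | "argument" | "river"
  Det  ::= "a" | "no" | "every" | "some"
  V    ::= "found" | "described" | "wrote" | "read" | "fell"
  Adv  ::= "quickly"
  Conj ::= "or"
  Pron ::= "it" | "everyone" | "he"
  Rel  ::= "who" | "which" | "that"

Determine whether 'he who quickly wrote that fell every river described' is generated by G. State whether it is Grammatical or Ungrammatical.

Grammatical

[S [NP [NP [NP [Pron he]] [RelC [Rel who] [VP [AdvP [Adv quickly]] [VP [V wrote]]]]] [RelC [Rel that] [VP [V fell] [NP [Det every] [N river]]]]] [VP [V described]]]
Every word is introduced by a lexical rule and the phrasal rules combine the resulting categories into a single S.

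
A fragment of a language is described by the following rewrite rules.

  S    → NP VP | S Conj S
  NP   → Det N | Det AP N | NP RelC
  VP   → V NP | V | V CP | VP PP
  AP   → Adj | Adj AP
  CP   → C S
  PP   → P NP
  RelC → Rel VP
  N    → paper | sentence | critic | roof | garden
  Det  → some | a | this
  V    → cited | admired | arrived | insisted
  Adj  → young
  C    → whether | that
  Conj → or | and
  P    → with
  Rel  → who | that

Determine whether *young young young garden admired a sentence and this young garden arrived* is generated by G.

Ungrammatical

For S → NP VP, no prefix of the string parses as an NP. The alternative S rule S → S Conj S likewise has no satisfying split.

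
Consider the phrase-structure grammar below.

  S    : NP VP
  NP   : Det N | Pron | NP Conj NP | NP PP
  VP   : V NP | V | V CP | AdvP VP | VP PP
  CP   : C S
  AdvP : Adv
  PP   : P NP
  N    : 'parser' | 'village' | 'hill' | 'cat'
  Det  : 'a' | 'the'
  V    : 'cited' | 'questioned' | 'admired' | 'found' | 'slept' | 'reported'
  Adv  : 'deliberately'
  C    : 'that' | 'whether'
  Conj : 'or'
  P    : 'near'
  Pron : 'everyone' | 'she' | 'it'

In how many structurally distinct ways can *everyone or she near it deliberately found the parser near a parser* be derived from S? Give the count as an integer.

Two of the 6 distinct bracketings:
[S [NP [NP [Pron everyone]] [Conj or] [NP [NP [Pron she]] [PP [P near] [NP [Pron it]]]]] [VP [AdvP [Adv deliberately]] [VP [V found] [NP [NP [Det the] [N parser]] [PP [P near] [NP [Det a] [N parser]]]]]]]
[S [NP [NP [Pron everyone]] [Conj or] [NP [NP [Pron she]] [PP [P near] [NP [Pron it]]]]] [VP [AdvP [Adv deliberately]] [VP [VP [V found] [NP [Det the] [N parser]]] [PP [P near] [NP [Det a] [N parser]]]]]]
The difference turns on whether VP → VP PP is used at the relevant span, versus an alternative expansion of VP.

6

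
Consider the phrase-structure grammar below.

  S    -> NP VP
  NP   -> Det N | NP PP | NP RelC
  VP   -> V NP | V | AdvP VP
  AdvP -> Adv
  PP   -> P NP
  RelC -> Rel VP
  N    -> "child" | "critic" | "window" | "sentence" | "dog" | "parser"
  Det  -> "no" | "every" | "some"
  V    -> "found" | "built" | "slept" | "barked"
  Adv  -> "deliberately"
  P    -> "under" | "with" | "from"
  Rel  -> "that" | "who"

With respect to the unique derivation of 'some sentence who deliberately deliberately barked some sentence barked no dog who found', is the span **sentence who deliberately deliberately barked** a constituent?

No

[S [NP [NP [Det some] [N sentence]] [RelC [Rel who] [VP [AdvP [Adv deliberately]] [VP [AdvP [Adv deliberately]] [VP [V barked] [NP [Det some] [N sentence]]]]]]] [VP [V barked] [NP [NP [Det no] [N dog]] [RelC [Rel who] [VP [V found]]]]]]
The smallest constituent containing 'sentence who deliberately deliberately barked' is the NP spanning 'some sentence who deliberately deliberately barked some sentence'; no single node in the tree dominates exactly the given words.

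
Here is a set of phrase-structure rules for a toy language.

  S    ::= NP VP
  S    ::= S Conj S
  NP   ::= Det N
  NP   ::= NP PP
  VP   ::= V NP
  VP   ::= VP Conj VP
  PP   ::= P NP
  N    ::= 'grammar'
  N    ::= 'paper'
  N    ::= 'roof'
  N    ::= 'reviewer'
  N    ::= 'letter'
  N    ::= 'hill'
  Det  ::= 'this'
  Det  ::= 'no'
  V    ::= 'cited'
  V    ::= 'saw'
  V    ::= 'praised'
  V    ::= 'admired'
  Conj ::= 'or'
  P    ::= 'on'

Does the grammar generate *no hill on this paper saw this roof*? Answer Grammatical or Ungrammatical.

[S [NP [NP [Det no] [N hill]] [PP [P on] [NP [Det this] [N paper]]]] [VP [V saw] [NP [Det this] [N roof]]]]
The bracketing above is licensed at every node by one of the given productions, with S at the root.

Grammatical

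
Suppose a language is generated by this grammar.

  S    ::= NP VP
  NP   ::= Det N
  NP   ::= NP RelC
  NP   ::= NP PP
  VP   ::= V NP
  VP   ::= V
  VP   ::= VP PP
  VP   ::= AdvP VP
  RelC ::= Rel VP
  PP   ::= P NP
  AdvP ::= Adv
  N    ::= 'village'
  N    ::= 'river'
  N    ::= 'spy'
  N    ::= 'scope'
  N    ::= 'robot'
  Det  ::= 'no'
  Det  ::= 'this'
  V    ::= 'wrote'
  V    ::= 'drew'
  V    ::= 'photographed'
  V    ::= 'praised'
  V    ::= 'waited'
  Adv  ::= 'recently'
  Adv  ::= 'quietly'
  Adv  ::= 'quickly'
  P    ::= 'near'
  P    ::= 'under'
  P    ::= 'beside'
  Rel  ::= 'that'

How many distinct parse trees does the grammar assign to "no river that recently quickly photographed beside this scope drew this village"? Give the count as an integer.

Two of the 4 distinct bracketings:
[S [NP [NP [Det no] [N river]] [RelC [Rel that] [VP [VP [AdvP [Adv recently]] [VP [AdvP [Adv quickly]] [VP [V photographed]]]] [PP [P beside] [NP [Det this] [N scope]]]]]] [VP [V drew] [NP [Det this] [N village]]]]
[S [NP [NP [Det no] [N river]] [RelC [Rel that] [VP [AdvP [Adv recently]] [VP [VP [AdvP [Adv quickly]] [VP [V photographed]]] [PP [P beside] [NP [Det this] [N scope]]]]]]] [VP [V drew] [NP [Det this] [N village]]]]
The trees differ in how a recursive rule is bracketed over the same span.

4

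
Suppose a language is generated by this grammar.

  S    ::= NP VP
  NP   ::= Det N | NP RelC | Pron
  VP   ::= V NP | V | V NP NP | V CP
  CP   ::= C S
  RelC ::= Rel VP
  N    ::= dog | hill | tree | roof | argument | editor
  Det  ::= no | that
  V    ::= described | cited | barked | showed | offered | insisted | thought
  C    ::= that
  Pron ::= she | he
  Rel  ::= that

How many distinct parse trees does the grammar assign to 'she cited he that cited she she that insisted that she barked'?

Two of the 3 distinct bracketings:
[S [NP [Pron she]] [VP [V cited] [NP [NP [Pron he]] [RelC [Rel that] [VP [V cited] [NP [Pron she]] [NP [NP [Pron she]] [RelC [Rel that] [VP [V insisted] [CP [C that] [S [NP [Pron she]] [VP [V barked]]]]]]]]]]]]
[S [NP [Pron she]] [VP [V cited] [NP [NP [NP [Pron he]] [RelC [Rel that] [VP [V cited] [NP [Pron she]] [NP [Pron she]]]]] [RelC [Rel that] [VP [V insisted] [CP [C that] [S [NP [Pron she]] [VP [V barked]]]]]]]]]
The trees differ in how a recursive rule is bracketed over the same span.

3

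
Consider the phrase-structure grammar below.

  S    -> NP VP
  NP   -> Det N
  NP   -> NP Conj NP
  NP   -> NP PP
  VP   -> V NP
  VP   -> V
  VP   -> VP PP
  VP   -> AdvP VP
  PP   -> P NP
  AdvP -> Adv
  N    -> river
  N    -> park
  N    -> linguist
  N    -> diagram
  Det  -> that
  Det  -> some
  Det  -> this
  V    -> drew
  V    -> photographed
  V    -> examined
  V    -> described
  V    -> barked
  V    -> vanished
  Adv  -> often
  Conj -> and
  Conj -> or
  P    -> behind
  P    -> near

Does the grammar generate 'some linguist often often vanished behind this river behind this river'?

[S [NP [Det some] [N linguist]] [VP [VP [AdvP [Adv often]] [VP [AdvP [Adv often]] [VP [V vanished]]]] [PP [P behind] [NP [NP [Det this] [N river]] [PP [P behind] [NP [Det this] [N river]]]]]]]
Every word is introduced by a lexical rule and the phrasal rules combine the resulting categories into a single S.

Grammatical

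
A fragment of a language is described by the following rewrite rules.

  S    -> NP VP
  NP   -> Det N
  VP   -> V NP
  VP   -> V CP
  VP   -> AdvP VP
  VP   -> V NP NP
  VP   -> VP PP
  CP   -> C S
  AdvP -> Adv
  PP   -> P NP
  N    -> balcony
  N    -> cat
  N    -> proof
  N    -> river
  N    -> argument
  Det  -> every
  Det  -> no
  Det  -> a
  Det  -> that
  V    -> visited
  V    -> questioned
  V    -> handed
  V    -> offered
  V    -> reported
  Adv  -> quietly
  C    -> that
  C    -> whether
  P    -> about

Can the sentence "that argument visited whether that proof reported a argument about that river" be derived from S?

Grammatical

S
  NP
    Det: that
    N: argument
  VP
    V: visited
    CP
      C: whether
      S
        NP
          Det: that
          N: proof
        VP
          VP
            V: reported
            NP
              Det: a
              N: argument
          PP
            P: about
            NP
              Det: that
              N: river
The bracketing above is licensed at every node by one of the given productions, with S at the root.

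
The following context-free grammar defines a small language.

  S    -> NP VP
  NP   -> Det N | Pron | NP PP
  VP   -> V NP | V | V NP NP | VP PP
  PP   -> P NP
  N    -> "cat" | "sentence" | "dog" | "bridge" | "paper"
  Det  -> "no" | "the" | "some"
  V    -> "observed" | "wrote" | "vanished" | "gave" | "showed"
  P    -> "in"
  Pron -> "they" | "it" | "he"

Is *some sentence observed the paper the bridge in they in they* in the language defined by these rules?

[S [NP [Det some] [N sentence]] [VP [V observed] [NP [Det the] [N paper]] [NP [NP [Det the] [N bridge]] [PP [P in] [NP [NP [Pron they]] [PP [P in] [NP [Pron they]]]]]]]]
Every word is introduced by a lexical rule and the phrasal rules combine the resulting categories into a single S.

Grammatical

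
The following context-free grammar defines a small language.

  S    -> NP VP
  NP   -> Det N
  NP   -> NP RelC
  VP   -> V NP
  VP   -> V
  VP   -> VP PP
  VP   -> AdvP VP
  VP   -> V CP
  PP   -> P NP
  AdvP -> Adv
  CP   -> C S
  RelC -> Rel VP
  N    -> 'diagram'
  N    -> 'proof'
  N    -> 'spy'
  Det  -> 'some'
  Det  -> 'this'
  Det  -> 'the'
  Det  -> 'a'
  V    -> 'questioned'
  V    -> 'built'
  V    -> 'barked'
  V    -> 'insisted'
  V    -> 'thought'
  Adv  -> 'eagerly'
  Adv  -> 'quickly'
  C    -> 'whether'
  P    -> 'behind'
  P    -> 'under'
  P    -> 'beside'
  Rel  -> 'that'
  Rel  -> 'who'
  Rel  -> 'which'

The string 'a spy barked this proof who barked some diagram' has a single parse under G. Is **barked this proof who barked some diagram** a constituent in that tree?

[S [NP [Det a] [N spy]] [VP [V barked] [NP [NP [Det this] [N proof]] [RelC [Rel who] [VP [V barked] [NP [Det some] [N diagram]]]]]]]
The words 'barked this proof who barked some diagram' are exhaustively dominated by a single VP node (built by VP → V NP), so they form a constituent.

Yes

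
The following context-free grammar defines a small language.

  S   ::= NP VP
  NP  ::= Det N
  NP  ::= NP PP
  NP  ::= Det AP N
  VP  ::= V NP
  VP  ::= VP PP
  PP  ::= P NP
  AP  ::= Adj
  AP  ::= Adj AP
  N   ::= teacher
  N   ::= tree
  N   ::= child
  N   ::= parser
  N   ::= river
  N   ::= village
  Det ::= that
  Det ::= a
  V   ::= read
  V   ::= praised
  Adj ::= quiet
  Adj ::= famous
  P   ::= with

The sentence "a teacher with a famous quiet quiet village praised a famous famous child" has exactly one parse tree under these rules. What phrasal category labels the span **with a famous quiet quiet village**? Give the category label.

PP

[S [NP [NP [Det a] [N teacher]] [PP [P with] [NP [Det a] [AP [Adj famous] [AP [Adj quiet] [AP [Adj quiet]]]] [N village]]]] [VP [V praised] [NP [Det a] [AP [Adj famous] [AP [Adj famous]]] [N child]]]]
The span 'with a famous quiet quiet village' is the PP node built by PP → P NP.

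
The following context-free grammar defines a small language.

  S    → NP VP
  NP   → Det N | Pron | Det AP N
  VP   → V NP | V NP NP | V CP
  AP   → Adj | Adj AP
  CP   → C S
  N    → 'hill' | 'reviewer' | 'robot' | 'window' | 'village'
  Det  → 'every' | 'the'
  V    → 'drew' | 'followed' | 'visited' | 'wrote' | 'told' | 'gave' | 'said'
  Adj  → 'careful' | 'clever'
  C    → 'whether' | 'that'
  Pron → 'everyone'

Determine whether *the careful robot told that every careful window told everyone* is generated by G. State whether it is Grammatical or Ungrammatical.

Grammatical

S
  NP
    Det: the
    AP
      Adj: careful
    N: robot
  VP
    V: told
    CP
      C: that
      S
        NP
          Det: every
          AP
            Adj: careful
          N: window
        VP
          V: told
          NP
            Pron: everyone
Every word is introduced by a lexical rule and the phrasal rules combine the resulting categories into a single S.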